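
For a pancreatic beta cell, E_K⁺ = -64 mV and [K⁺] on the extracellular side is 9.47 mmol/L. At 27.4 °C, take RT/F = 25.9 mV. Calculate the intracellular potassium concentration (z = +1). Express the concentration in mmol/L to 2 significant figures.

Nernst: E = (25.9/1) · ln([out]/[in]), so ln([out]/[in]) = -64.0 × 1 / 25.9 = -2.4710.
[out]/[in] = e^(-2.4710) = 0.0845.
[in] = 9.47 / 0.0845 = 112.1 mmol/L.

110 mmol/L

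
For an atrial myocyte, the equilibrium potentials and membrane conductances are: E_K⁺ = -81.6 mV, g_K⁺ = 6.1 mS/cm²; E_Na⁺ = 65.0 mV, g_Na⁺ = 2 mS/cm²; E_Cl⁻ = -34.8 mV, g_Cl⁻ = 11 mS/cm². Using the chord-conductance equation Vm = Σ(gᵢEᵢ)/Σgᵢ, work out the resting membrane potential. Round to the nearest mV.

Σ gᵢEᵢ = 6.1·(-81.6) + 2·(65.0) + 11·(-34.8) = -750.56
Σ gᵢ = 6.1 + 2 + 11 = 19.1
Vm = -750.56 / 19.1 = -39.30 mV

-39 mV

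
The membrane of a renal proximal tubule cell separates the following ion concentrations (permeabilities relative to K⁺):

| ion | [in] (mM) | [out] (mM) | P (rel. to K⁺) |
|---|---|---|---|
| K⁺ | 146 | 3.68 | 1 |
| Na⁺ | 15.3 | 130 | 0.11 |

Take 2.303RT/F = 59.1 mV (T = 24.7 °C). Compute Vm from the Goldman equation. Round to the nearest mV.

Vm = 59.1 · log₁₀[(Σ P·[cation]ₒ + Σ P·[anion]ᵢ) / (Σ P·[cation]ᵢ + Σ P·[anion]ₒ)]
Numerator = 1×3.68 + 0.11×130 = 17.98
Denominator = 1×146 + 0.11×15.3 = 147.7
Vm = 59.1 · log₁₀(0.12175) = 59.1 × (-0.9145) = -54.05 mV

-54 mV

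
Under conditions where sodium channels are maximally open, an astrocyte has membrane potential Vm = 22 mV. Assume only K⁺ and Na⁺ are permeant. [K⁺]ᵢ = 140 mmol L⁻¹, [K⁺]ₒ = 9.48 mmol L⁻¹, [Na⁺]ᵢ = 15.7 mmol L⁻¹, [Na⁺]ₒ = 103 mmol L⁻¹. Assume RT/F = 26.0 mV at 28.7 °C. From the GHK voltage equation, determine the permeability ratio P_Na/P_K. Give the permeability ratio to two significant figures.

4.8

Let α = P_Na/P_K. GHK: Vm = 26.0·ln[(Kₒ + α·Naₒ)/(Kᵢ + α·Naᵢ)].
e^(Vm/26.0) = e^(22.0/26.0) = 2.3307
So 2.3307·(Kᵢ + α·Naᵢ) = Kₒ + α·Naₒ → α = (2.3307·140.0 − 9.48) / (103.0 − 2.3307·15.7)
α = (326.3 − 9.48) / (103.0 − 36.59) = 316.8/66.41 = 4.771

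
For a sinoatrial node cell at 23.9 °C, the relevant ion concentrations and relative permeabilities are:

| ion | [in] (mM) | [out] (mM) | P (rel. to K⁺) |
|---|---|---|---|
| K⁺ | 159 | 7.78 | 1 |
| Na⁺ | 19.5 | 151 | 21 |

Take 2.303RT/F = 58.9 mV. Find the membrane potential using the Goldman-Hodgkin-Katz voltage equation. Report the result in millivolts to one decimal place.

Vm = 58.9 · log₁₀[(Σ P·[cation]ₒ + Σ P·[anion]ᵢ) / (Σ P·[cation]ᵢ + Σ P·[anion]ₒ)]
Numerator = 1×7.78 + 21×151 = 3179
Denominator = 1×159 + 21×19.5 = 568.5
Vm = 58.9 · log₁₀(5.5915) = 58.9 × (0.7475) = 44.03 mV

44.0 mV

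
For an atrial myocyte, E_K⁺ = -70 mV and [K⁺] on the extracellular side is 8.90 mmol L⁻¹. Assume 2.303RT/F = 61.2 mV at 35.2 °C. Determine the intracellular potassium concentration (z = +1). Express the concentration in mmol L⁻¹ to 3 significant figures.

Nernst: E = (61.2/1) · log₁₀([out]/[in]), so log₁₀([out]/[in]) = -70.0 × 1 / 61.2 = -1.1438.
[out]/[in] = 10^(-1.1438) = 0.07181.
[in] = 8.90 / 0.07181 = 123.9 mmol L⁻¹.

124 mmol L⁻¹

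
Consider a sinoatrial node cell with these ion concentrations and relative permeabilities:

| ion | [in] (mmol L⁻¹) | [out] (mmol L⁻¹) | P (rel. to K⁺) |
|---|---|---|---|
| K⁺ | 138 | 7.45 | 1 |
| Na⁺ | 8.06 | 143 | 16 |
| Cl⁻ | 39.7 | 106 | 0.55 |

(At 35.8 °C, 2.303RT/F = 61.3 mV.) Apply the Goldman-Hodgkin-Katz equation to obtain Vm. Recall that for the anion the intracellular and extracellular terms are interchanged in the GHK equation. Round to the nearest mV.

52 mV

Vm = 61.3 · log₁₀[(Σ P·[cation]ₒ + Σ P·[anion]ᵢ) / (Σ P·[cation]ᵢ + Σ P·[anion]ₒ)]
Numerator = 1×7.45 + 16×143 + 0.55×39.7 = 2317
Denominator = 1×138 + 16×8.06 + 0.55×106 = 325.3
Vm = 61.3 · log₁₀(7.1244) = 61.3 × (0.8527) = 52.27 mV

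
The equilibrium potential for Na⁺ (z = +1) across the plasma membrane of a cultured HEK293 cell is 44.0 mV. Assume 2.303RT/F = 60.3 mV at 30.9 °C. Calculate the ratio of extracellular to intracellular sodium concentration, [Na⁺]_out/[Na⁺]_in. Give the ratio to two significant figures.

log₁₀([out]/[in]) = E·z/(60.3) = 44.0 × 1 / 60.3 = 0.7297
[out]/[in] = 10^(0.7297) = 5.366

5.4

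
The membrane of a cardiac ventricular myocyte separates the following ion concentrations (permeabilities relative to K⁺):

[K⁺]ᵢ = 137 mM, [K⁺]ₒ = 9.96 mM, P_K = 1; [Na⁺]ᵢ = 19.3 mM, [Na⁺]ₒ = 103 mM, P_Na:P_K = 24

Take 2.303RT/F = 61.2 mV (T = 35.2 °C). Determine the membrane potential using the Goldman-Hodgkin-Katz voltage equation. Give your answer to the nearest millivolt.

38 mV

Vm = 61.2 · log₁₀[(Σ P·[cation]ₒ + Σ P·[anion]ᵢ) / (Σ P·[cation]ᵢ + Σ P·[anion]ₒ)]
Numerator = 1×9.96 + 24×103 = 2482
Denominator = 1×137 + 24×19.3 = 600.2
Vm = 61.2 · log₁₀(4.1352) = 61.2 × (0.6165) = 37.73 mV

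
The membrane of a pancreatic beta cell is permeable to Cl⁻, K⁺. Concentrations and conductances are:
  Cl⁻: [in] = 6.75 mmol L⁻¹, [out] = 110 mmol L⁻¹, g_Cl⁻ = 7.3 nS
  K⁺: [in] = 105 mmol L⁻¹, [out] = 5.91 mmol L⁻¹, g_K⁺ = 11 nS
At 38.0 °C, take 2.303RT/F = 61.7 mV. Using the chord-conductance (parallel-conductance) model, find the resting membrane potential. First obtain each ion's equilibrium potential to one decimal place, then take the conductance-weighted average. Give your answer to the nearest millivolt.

E_Cl⁻ = (61.7/-1)·log₁₀(110/6.75) = -74.8 mV
E_K⁺ = (61.7/1)·log₁₀(5.91/105) = -77.1 mV
Vm = (Σ gᵢEᵢ)/(Σ gᵢ) = (7.3·-74.8 + 11·-77.1) / (7.3 + 11)
= -1394.14 / 18.3 = -76.18 mV

-76 mV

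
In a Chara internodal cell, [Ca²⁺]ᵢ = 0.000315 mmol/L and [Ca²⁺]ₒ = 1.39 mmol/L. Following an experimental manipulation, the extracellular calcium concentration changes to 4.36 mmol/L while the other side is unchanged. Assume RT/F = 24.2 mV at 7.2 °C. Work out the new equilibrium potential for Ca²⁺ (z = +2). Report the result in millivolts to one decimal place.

115.4 mV

After the shift: [Ca²⁺]_out = 4.36, [Ca²⁺]_in = 0.000315 mmol/L.
E_new = (24.2/2)·ln(4.36/0.000315) = 12.10 · (9.5354) = 115.38 mV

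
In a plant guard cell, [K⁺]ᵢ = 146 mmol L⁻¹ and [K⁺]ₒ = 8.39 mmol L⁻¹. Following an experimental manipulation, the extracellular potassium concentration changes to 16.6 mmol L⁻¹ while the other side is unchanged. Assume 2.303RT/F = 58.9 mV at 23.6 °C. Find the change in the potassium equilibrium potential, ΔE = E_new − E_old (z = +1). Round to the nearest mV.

17 mV

E_old = (58.9/1)·log₁₀(8.39/146) = -73.07 mV
E_new = (58.9/1)·log₁₀(16.6/146) = -55.62 mV
ΔE = -55.62 − (-73.07) = 17.45 mV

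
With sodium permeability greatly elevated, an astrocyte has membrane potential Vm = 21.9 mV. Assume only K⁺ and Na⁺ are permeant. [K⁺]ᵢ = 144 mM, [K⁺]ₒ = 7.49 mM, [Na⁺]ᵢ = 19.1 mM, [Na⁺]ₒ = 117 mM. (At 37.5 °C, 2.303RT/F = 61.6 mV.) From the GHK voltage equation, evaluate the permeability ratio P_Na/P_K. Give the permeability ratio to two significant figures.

Let α = P_Na/P_K. GHK: Vm = 61.6·log₁₀[(Kₒ + α·Naₒ)/(Kᵢ + α·Naᵢ)].
10^(Vm/61.6) = 10^(21.9/61.6) = 2.2674
So 2.2674·(Kᵢ + α·Naᵢ) = Kₒ + α·Naₒ → α = (2.2674·144.0 − 7.49) / (117.0 − 2.2674·19.1)
α = (326.5 − 7.49) / (117.0 − 43.31) = 319/73.69 = 4.329

4.3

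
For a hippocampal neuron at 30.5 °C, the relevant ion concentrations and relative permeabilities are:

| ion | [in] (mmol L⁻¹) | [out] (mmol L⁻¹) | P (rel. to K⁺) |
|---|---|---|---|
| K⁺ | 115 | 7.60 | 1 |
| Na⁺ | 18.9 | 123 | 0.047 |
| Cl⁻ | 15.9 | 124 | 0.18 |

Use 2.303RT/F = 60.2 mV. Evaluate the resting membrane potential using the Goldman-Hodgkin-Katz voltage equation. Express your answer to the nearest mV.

Vm = 60.2 · log₁₀[(Σ P·[cation]ₒ + Σ P·[anion]ᵢ) / (Σ P·[cation]ᵢ + Σ P·[anion]ₒ)]
Numerator = 1×7.60 + 0.047×123 + 0.18×15.9 = 16.24
Denominator = 1×115 + 0.047×18.9 + 0.18×124 = 138.2
Vm = 60.2 · log₁₀(0.11753) = 60.2 × (-0.9299) = -55.98 mV

-56 mV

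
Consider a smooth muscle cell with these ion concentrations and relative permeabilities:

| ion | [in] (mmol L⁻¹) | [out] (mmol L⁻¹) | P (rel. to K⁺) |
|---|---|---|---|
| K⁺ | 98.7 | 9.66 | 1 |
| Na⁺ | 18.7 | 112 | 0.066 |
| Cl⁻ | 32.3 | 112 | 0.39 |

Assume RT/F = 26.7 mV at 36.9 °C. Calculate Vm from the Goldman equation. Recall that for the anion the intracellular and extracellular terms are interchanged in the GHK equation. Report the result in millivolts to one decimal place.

-42.1 mV

Vm = 26.7 · ln[(Σ P·[cation]ₒ + Σ P·[anion]ᵢ) / (Σ P·[cation]ᵢ + Σ P·[anion]ₒ)]
Numerator = 1×9.66 + 0.066×112 + 0.39×32.3 = 29.65
Denominator = 1×98.7 + 0.066×18.7 + 0.39×112 = 143.6
Vm = 26.7 · ln(0.20645) = 26.7 × (-1.5777) = -42.12 mV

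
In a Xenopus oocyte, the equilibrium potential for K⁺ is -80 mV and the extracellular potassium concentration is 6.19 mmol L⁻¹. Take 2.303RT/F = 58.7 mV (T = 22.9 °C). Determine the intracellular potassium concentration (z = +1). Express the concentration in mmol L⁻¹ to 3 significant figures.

143 mmol L⁻¹

Nernst: E = (58.7/1) · log₁₀([out]/[in]), so log₁₀([out]/[in]) = -80.0 × 1 / 58.7 = -1.3629.
[out]/[in] = 10^(-1.3629) = 0.04336.
[in] = 6.19 / 0.04336 = 142.7 mmol L⁻¹.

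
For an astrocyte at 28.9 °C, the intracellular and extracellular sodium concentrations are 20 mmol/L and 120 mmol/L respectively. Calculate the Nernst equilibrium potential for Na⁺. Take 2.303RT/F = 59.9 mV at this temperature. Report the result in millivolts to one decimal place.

E = (59.9/z) · log₁₀([Na⁺]_out/[Na⁺]_in) with z = +1.
= (59.9/1) · log₁₀(120/20) = 59.90 · log₁₀(6)
= 59.90 · (0.7782) = 46.61 mV

46.6 mV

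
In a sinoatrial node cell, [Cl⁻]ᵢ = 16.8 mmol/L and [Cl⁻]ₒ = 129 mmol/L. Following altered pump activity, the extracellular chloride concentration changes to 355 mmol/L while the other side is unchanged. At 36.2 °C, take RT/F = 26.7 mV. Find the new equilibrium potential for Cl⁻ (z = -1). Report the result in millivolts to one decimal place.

After the shift: [Cl⁻]_out = 355, [Cl⁻]_in = 16.8 mmol/L.
E_new = (26.7/-1)·ln(355/16.8) = -26.70 · (3.0507) = -81.45 mV

-81.5 mV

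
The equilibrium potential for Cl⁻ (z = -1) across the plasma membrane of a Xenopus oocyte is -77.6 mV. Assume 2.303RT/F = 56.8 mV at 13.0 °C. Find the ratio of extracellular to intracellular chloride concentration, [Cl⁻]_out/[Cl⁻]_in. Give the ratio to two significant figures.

23

log₁₀([out]/[in]) = E·z/(56.8) = -77.6 × -1 / 56.8 = 1.3662
[out]/[in] = 10^(1.3662) = 23.24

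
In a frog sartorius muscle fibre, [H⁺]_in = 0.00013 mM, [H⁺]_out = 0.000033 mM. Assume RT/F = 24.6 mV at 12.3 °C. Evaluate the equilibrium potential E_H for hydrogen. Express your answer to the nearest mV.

-34 mV

E = (24.6/z) · ln([H⁺]_out/[H⁺]_in) with z = +1.
= (24.6/1) · ln(0.000033/0.00013) = 24.60 · ln(0.2538)
= 24.60 · (-1.3710) = -33.73 mV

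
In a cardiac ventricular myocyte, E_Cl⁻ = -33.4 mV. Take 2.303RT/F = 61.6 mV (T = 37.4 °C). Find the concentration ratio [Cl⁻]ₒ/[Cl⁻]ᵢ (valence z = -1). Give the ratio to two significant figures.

log₁₀([out]/[in]) = E·z/(61.6) = -33.4 × -1 / 61.6 = 0.5422
[out]/[in] = 10^(0.5422) = 3.485

3.5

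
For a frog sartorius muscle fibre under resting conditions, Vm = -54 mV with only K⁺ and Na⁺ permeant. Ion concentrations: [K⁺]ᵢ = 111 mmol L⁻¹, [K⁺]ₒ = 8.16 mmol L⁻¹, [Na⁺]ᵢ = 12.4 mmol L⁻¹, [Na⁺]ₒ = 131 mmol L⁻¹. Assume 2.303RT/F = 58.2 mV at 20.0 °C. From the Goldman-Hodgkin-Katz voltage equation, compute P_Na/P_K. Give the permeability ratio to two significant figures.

0.038

Let α = P_Na/P_K. GHK: Vm = 58.2·log₁₀[(Kₒ + α·Naₒ)/(Kᵢ + α·Naᵢ)].
10^(Vm/58.2) = 10^(-54.0/58.2) = 0.11808
So 0.11808·(Kᵢ + α·Naᵢ) = Kₒ + α·Naₒ → α = (0.11808·111.0 − 8.16) / (131.0 − 0.11808·12.4)
α = (13.11 − 8.16) / (131.0 − 1.464) = 4.947/129.5 = 0.03819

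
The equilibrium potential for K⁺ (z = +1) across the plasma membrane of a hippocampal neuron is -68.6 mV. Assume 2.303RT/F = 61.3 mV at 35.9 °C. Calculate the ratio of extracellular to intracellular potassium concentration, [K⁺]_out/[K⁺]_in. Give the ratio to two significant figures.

log₁₀([out]/[in]) = E·z/(61.3) = -68.6 × 1 / 61.3 = -1.1191
[out]/[in] = 10^(-1.1191) = 0.07602

0.076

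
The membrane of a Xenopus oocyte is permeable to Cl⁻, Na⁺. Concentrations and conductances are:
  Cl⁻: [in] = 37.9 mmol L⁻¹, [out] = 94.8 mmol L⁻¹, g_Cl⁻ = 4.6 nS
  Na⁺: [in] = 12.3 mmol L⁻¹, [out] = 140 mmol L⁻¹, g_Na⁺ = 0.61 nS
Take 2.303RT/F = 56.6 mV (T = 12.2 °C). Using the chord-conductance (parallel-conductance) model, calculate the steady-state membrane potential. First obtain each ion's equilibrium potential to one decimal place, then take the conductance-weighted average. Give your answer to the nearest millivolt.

-13 mV

E_Cl⁻ = (56.6/-1)·log₁₀(94.8/37.9) = -22.5 mV
E_Na⁺ = (56.6/1)·log₁₀(140/12.3) = 59.8 mV
Vm = (Σ gᵢEᵢ)/(Σ gᵢ) = (4.6·-22.5 + 0.61·59.8) / (4.6 + 0.61)
= -67.02 / 5.21 = -12.86 mV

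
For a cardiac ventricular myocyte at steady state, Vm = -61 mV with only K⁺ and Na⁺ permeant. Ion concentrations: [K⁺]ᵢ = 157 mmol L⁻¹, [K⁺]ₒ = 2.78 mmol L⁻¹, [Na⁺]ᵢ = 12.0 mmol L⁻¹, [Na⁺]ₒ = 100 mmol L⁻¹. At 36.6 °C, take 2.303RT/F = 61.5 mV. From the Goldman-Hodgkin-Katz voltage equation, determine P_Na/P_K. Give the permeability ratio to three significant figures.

Let α = P_Na/P_K. GHK: Vm = 61.5·log₁₀[(Kₒ + α·Naₒ)/(Kᵢ + α·Naᵢ)].
10^(Vm/61.5) = 10^(-61.0/61.5) = 0.10189
So 0.10189·(Kᵢ + α·Naᵢ) = Kₒ + α·Naₒ → α = (0.10189·157.0 − 2.78) / (100.0 − 0.10189·12.0)
α = (16 − 2.78) / (100.0 − 1.223) = 13.22/98.78 = 0.1338

0.134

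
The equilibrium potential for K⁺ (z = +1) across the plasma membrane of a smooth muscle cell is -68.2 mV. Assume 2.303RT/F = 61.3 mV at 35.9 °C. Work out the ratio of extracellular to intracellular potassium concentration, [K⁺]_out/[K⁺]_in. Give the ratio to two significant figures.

log₁₀([out]/[in]) = E·z/(61.3) = -68.2 × 1 / 61.3 = -1.1126
[out]/[in] = 10^(-1.1126) = 0.07717

0.077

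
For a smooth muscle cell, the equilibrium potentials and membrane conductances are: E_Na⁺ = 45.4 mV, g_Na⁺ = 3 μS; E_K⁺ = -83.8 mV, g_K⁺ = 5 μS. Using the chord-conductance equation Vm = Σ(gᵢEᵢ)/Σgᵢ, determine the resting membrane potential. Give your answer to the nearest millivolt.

Σ gᵢEᵢ = 3·(45.4) + 5·(-83.8) = -282.80
Σ gᵢ = 3 + 5 = 8
Vm = -282.80 / 8 = -35.35 mV

-35 mV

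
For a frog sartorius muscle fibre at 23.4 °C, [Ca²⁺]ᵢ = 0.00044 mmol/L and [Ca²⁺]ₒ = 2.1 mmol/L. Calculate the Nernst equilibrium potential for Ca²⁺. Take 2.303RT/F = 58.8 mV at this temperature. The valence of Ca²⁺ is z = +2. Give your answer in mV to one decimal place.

108.2 mV

E = (58.8/z) · log₁₀([Ca²⁺]_out/[Ca²⁺]_in) with z = +2.
= (58.8/2) · log₁₀(2.1/0.00044) = 29.40 · log₁₀(4773)
= 29.40 · (3.6788) = 108.16 mV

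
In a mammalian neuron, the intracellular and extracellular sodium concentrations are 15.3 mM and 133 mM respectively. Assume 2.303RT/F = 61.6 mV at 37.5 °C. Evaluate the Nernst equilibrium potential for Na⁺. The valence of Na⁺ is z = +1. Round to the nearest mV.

E = (61.6/z) · log₁₀([Na⁺]_out/[Na⁺]_in) with z = +1.
= (61.6/1) · log₁₀(133/15.3) = 61.60 · log₁₀(8.693)
= 61.60 · (0.9392) = 57.85 mV

58 mV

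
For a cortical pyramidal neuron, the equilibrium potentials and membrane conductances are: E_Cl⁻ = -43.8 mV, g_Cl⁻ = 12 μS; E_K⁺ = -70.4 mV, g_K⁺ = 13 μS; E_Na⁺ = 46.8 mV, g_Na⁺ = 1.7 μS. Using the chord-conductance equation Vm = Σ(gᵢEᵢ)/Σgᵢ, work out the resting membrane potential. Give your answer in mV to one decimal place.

-51.0 mV

Σ gᵢEᵢ = 12·(-43.8) + 13·(-70.4) + 1.7·(46.8) = -1361.24
Σ gᵢ = 12 + 13 + 1.7 = 26.7
Vm = -1361.24 / 26.7 = -50.98 mV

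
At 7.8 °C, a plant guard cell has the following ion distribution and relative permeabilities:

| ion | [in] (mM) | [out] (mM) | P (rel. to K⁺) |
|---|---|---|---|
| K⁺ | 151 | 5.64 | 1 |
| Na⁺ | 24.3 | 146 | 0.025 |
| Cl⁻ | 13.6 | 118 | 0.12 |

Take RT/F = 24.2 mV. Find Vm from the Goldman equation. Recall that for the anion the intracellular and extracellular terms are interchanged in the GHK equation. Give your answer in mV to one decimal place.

-65.8 mV

Vm = 24.2 · ln[(Σ P·[cation]ₒ + Σ P·[anion]ᵢ) / (Σ P·[cation]ᵢ + Σ P·[anion]ₒ)]
Numerator = 1×5.64 + 0.025×146 + 0.12×13.6 = 10.92
Denominator = 1×151 + 0.025×24.3 + 0.12×118 = 165.8
Vm = 24.2 · ln(0.065887) = 24.2 × (-2.7198) = -65.82 mV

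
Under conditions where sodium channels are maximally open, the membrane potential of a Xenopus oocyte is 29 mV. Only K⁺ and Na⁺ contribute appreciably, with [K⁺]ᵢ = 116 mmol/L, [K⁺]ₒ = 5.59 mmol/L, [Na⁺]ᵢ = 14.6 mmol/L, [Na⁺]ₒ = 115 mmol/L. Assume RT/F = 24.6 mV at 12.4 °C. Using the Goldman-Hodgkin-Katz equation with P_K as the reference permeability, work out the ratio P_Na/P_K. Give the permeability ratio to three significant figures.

Let α = P_Na/P_K. GHK: Vm = 24.6·ln[(Kₒ + α·Naₒ)/(Kᵢ + α·Naᵢ)].
e^(Vm/24.6) = e^(29.0/24.6) = 3.2507
So 3.2507·(Kᵢ + α·Naᵢ) = Kₒ + α·Naₒ → α = (3.2507·116.0 − 5.59) / (115.0 − 3.2507·14.6)
α = (377.1 − 5.59) / (115.0 − 47.46) = 371.5/67.54 = 5.5

5.50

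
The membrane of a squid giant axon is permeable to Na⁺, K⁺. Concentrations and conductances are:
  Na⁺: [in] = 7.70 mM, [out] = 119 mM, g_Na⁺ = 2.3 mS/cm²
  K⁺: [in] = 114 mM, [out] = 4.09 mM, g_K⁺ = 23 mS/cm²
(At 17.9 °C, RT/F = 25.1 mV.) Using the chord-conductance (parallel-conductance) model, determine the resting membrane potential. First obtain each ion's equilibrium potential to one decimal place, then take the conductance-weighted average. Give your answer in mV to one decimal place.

E_Na⁺ = (25.1/1)·ln(119/7.70) = 68.7 mV
E_K⁺ = (25.1/1)·ln(4.09/114) = -83.5 mV
Vm = (Σ gᵢEᵢ)/(Σ gᵢ) = (2.3·68.7 + 23·-83.5) / (2.3 + 23)
= -1762.49 / 25.3 = -69.66 mV

-69.7 mV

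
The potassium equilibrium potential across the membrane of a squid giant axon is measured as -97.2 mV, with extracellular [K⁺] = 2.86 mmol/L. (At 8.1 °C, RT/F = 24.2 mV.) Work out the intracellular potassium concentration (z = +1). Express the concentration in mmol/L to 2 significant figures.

Nernst: E = (24.2/1) · ln([out]/[in]), so ln([out]/[in]) = -97.2 × 1 / 24.2 = -4.0165.
[out]/[in] = e^(-4.0165) = 0.01802.
[in] = 2.86 / 0.01802 = 158.8 mmol/L.

160 mmol/L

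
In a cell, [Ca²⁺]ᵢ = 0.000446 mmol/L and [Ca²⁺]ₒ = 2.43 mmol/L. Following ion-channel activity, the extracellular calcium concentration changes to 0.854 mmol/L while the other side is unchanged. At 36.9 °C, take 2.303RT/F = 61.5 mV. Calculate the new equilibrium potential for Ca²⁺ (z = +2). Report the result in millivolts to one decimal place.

After the shift: [Ca²⁺]_out = 0.854, [Ca²⁺]_in = 0.000446 mmol/L.
E_new = (61.5/2)·log₁₀(0.854/0.000446) = 30.75 · (3.2821) = 100.93 mV

100.9 mV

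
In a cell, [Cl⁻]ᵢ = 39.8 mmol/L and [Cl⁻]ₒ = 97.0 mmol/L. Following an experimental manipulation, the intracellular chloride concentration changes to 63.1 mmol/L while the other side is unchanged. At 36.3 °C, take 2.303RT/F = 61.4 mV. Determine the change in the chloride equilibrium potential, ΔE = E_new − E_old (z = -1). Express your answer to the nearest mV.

12 mV

E_old = (61.4/-1)·log₁₀(97.0/39.8) = -23.75 mV
E_new = (61.4/-1)·log₁₀(97.0/63.1) = -11.47 mV
ΔE = -11.47 − (-23.75) = 12.29 mV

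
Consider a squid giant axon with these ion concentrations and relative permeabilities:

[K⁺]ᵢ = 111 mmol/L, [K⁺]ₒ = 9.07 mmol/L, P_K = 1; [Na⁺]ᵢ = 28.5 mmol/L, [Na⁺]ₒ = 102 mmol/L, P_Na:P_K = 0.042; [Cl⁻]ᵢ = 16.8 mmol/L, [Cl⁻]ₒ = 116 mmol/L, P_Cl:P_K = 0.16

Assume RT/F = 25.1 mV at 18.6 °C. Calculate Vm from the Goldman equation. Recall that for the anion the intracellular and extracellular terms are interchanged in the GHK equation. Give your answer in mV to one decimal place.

-52.7 mV

Vm = 25.1 · ln[(Σ P·[cation]ₒ + Σ P·[anion]ᵢ) / (Σ P·[cation]ᵢ + Σ P·[anion]ₒ)]
Numerator = 1×9.07 + 0.042×102 + 0.16×16.8 = 16.04
Denominator = 1×111 + 0.042×28.5 + 0.16×116 = 130.8
Vm = 25.1 · ln(0.12269) = 25.1 × (-2.0981) = -52.66 mV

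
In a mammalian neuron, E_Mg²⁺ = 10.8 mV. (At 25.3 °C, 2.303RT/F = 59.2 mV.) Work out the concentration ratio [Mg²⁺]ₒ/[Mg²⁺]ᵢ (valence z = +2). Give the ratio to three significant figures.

2.32

log₁₀([out]/[in]) = E·z/(59.2) = 10.8 × 2 / 59.2 = 0.3649
[out]/[in] = 10^(0.3649) = 2.317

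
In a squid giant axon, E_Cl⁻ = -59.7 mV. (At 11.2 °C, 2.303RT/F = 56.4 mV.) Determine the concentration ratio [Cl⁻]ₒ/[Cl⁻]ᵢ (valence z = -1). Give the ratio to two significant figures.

11

log₁₀([out]/[in]) = E·z/(56.4) = -59.7 × -1 / 56.4 = 1.0585
[out]/[in] = 10^(1.0585) = 11.44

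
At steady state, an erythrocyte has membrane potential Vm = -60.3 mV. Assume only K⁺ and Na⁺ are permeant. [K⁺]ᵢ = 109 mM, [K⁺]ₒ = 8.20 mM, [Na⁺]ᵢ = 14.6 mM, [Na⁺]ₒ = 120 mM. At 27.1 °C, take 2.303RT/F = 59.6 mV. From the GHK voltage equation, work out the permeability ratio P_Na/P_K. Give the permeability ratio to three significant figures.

Let α = P_Na/P_K. GHK: Vm = 59.6·log₁₀[(Kₒ + α·Naₒ)/(Kᵢ + α·Naᵢ)].
10^(Vm/59.6) = 10^(-60.3/59.6) = 0.097332
So 0.097332·(Kᵢ + α·Naᵢ) = Kₒ + α·Naₒ → α = (0.097332·109.0 − 8.2) / (120.0 − 0.097332·14.6)
α = (10.61 − 8.2) / (120.0 − 1.421) = 2.409/118.6 = 0.02032

0.0203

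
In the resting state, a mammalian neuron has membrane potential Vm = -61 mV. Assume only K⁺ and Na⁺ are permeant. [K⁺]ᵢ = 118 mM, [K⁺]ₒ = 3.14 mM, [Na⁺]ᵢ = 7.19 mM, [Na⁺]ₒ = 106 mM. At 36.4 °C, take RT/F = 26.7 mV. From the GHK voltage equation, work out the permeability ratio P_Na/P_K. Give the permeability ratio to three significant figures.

0.0843

Let α = P_Na/P_K. GHK: Vm = 26.7·ln[(Kₒ + α·Naₒ)/(Kᵢ + α·Naᵢ)].
e^(Vm/26.7) = e^(-61.0/26.7) = 0.10181
So 0.10181·(Kᵢ + α·Naᵢ) = Kₒ + α·Naₒ → α = (0.10181·118.0 − 3.14) / (106.0 − 0.10181·7.19)
α = (12.01 − 3.14) / (106.0 − 0.732) = 8.874/105.3 = 0.0843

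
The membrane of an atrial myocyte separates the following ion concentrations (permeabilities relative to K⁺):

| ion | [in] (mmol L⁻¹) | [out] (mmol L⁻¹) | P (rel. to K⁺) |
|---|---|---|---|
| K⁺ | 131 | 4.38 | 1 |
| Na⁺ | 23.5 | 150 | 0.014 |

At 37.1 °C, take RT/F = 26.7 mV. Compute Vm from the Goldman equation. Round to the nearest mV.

Vm = 26.7 · ln[(Σ P·[cation]ₒ + Σ P·[anion]ᵢ) / (Σ P·[cation]ᵢ + Σ P·[anion]ₒ)]
Numerator = 1×4.38 + 0.014×150 = 6.48
Denominator = 1×131 + 0.014×23.5 = 131.3
Vm = 26.7 · ln(0.049342) = 26.7 × (-3.0090) = -80.34 mV

-80 mV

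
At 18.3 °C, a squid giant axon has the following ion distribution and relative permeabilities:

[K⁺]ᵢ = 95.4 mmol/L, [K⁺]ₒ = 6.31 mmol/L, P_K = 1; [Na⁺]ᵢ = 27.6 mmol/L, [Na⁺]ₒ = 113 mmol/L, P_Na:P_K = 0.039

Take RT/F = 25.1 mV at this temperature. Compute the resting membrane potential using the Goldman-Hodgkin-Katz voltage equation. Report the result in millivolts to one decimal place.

-55.2 mV

Vm = 25.1 · ln[(Σ P·[cation]ₒ + Σ P·[anion]ᵢ) / (Σ P·[cation]ᵢ + Σ P·[anion]ₒ)]
Numerator = 1×6.31 + 0.039×113 = 10.72
Denominator = 1×95.4 + 0.039×27.6 = 96.48
Vm = 25.1 · ln(0.11108) = 25.1 × (-2.1975) = -55.16 mV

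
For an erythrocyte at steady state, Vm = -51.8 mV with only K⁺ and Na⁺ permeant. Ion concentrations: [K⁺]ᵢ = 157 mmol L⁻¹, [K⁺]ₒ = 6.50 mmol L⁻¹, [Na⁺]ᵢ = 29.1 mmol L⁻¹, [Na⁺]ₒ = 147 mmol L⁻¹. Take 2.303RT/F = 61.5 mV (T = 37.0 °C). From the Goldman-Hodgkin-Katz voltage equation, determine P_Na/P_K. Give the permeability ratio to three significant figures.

Let α = P_Na/P_K. GHK: Vm = 61.5·log₁₀[(Kₒ + α·Naₒ)/(Kᵢ + α·Naᵢ)].
10^(Vm/61.5) = 10^(-51.8/61.5) = 0.14379
So 0.14379·(Kᵢ + α·Naᵢ) = Kₒ + α·Naₒ → α = (0.14379·157.0 − 6.5) / (147.0 − 0.14379·29.1)
α = (22.57 − 6.5) / (147.0 − 4.184) = 16.07/142.8 = 0.1126

0.113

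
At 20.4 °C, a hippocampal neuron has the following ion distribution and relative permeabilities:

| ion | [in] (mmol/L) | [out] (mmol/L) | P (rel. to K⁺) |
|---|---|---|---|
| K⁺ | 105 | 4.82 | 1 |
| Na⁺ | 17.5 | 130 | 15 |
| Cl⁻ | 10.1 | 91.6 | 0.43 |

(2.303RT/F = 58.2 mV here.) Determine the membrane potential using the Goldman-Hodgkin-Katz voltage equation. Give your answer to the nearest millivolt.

Vm = 58.2 · log₁₀[(Σ P·[cation]ₒ + Σ P·[anion]ᵢ) / (Σ P·[cation]ᵢ + Σ P·[anion]ₒ)]
Numerator = 1×4.82 + 15×130 + 0.43×10.1 = 1959
Denominator = 1×105 + 15×17.5 + 0.43×91.6 = 406.9
Vm = 58.2 · log₁₀(4.815) = 58.2 × (0.6826) = 39.73 mV

40 mV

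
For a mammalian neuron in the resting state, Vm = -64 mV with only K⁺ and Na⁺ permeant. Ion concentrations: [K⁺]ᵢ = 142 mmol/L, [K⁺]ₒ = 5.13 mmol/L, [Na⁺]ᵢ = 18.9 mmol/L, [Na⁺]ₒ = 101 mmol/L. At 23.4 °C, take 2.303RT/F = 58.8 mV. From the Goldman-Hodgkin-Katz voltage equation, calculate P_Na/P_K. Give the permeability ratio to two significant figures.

0.065

Let α = P_Na/P_K. GHK: Vm = 58.8·log₁₀[(Kₒ + α·Naₒ)/(Kᵢ + α·Naᵢ)].
10^(Vm/58.8) = 10^(-64.0/58.8) = 0.081576
So 0.081576·(Kᵢ + α·Naᵢ) = Kₒ + α·Naₒ → α = (0.081576·142.0 − 5.13) / (101.0 − 0.081576·18.9)
α = (11.58 − 5.13) / (101.0 − 1.542) = 6.454/99.46 = 0.06489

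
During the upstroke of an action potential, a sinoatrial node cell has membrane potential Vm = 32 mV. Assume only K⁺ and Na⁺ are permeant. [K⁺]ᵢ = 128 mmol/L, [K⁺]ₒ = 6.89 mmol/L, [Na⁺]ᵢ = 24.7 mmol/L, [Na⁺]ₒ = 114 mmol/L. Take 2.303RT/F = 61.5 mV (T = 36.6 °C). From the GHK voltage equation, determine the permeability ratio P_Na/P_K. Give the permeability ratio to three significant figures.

13.0

Let α = P_Na/P_K. GHK: Vm = 61.5·log₁₀[(Kₒ + α·Naₒ)/(Kᵢ + α·Naᵢ)].
10^(Vm/61.5) = 10^(32.0/61.5) = 3.3138
So 3.3138·(Kᵢ + α·Naᵢ) = Kₒ + α·Naₒ → α = (3.3138·128.0 − 6.89) / (114.0 − 3.3138·24.7)
α = (424.2 − 6.89) / (114.0 − 81.85) = 417.3/32.15 = 12.98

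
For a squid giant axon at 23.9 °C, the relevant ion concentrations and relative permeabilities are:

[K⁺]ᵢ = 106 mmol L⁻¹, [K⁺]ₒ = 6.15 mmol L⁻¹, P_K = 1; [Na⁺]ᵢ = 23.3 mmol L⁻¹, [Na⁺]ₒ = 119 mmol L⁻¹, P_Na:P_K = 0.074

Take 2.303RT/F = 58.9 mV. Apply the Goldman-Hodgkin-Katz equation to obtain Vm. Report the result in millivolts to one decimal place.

Vm = 58.9 · log₁₀[(Σ P·[cation]ₒ + Σ P·[anion]ᵢ) / (Σ P·[cation]ᵢ + Σ P·[anion]ₒ)]
Numerator = 1×6.15 + 0.074×119 = 14.96
Denominator = 1×106 + 0.074×23.3 = 107.7
Vm = 58.9 · log₁₀(0.13884) = 58.9 × (-0.8575) = -50.51 mV

-50.5 mV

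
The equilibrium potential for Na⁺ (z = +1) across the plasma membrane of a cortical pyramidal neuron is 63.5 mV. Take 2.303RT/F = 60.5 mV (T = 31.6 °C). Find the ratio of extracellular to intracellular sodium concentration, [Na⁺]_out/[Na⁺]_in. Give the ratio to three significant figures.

log₁₀([out]/[in]) = E·z/(60.5) = 63.5 × 1 / 60.5 = 1.0496
[out]/[in] = 10^(1.0496) = 11.21

11.2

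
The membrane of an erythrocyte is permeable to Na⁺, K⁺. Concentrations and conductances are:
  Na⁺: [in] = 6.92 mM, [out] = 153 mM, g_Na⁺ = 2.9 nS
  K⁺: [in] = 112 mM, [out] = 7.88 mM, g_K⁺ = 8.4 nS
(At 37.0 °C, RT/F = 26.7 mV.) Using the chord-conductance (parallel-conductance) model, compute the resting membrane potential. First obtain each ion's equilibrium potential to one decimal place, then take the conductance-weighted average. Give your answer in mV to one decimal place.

E_Na⁺ = (26.7/1)·ln(153/6.92) = 82.7 mV
E_K⁺ = (26.7/1)·ln(7.88/112) = -70.9 mV
Vm = (Σ gᵢEᵢ)/(Σ gᵢ) = (2.9·82.7 + 8.4·-70.9) / (2.9 + 8.4)
= -355.73 / 11.3 = -31.48 mV

-31.5 mV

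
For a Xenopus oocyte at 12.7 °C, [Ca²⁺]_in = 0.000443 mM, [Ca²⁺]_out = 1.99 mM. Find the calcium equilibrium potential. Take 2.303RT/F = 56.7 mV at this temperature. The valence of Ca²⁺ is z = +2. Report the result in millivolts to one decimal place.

103.5 mV

E = (56.7/z) · log₁₀([Ca²⁺]_out/[Ca²⁺]_in) with z = +2.
= (56.7/2) · log₁₀(1.99/0.000443) = 28.35 · log₁₀(4492)
= 28.35 · (3.6524) = 103.55 mV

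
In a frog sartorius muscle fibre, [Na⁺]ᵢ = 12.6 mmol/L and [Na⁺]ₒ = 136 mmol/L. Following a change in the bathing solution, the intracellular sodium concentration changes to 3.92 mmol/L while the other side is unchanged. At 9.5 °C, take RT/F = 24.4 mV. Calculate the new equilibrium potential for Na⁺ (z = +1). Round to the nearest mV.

After the shift: [Na⁺]_out = 136, [Na⁺]_in = 3.92 mmol/L.
E_new = (24.4/1)·ln(136/3.92) = 24.40 · (3.5466) = 86.54 mV

87 mV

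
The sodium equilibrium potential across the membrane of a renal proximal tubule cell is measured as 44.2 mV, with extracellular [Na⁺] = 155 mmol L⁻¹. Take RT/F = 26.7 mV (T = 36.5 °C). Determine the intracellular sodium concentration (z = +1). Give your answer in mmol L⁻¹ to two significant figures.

30 mmol L⁻¹

Nernst: E = (26.7/1) · ln([out]/[in]), so ln([out]/[in]) = 44.2 × 1 / 26.7 = 1.6554.
[out]/[in] = e^(1.6554) = 5.235.
[in] = 155 / 5.235 = 29.61 mmol L⁻¹.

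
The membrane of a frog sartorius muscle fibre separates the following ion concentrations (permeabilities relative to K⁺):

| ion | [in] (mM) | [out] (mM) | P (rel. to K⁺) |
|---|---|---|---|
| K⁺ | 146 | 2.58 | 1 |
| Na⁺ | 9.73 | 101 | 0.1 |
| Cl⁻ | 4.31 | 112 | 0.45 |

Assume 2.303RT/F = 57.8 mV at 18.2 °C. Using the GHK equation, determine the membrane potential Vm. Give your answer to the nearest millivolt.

-65 mV

Vm = 57.8 · log₁₀[(Σ P·[cation]ₒ + Σ P·[anion]ᵢ) / (Σ P·[cation]ᵢ + Σ P·[anion]ₒ)]
Numerator = 1×2.58 + 0.1×101 + 0.45×4.31 = 14.62
Denominator = 1×146 + 0.1×9.73 + 0.45×112 = 197.4
Vm = 57.8 · log₁₀(0.07407) = 57.8 × (-1.1304) = -65.33 mV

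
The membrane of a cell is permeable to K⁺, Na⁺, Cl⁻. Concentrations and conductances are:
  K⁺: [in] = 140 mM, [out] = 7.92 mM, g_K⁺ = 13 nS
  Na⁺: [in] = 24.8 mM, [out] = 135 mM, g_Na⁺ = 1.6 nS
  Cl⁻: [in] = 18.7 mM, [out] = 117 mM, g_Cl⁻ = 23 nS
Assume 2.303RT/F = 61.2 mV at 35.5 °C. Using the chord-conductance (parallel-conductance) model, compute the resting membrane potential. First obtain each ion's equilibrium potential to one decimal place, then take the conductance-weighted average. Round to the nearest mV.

-54 mV

E_K⁺ = (61.2/1)·log₁₀(7.92/140) = -76.3 mV
E_Na⁺ = (61.2/1)·log₁₀(135/24.8) = 45.0 mV
E_Cl⁻ = (61.2/-1)·log₁₀(117/18.7) = -48.7 mV
Vm = (Σ gᵢEᵢ)/(Σ gᵢ) = (13·-76.3 + 1.6·45.0 + 23·-48.7) / (13 + 1.6 + 23)
= -2040.00 / 37.6 = -54.26 mV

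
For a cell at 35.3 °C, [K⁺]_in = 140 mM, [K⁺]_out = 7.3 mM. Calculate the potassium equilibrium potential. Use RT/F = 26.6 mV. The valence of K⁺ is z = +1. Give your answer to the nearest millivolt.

-79 mV

E = (26.6/z) · ln([K⁺]_out/[K⁺]_in) with z = +1.
= (26.6/1) · ln(7.3/140) = 26.60 · ln(0.05214)
= 26.60 · (-2.9538) = -78.57 mV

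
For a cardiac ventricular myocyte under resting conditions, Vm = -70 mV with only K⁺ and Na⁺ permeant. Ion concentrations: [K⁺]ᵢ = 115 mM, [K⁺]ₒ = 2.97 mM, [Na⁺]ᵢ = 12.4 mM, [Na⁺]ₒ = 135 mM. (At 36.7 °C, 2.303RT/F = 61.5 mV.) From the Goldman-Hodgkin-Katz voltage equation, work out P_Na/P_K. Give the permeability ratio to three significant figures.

Let α = P_Na/P_K. GHK: Vm = 61.5·log₁₀[(Kₒ + α·Naₒ)/(Kᵢ + α·Naᵢ)].
10^(Vm/61.5) = 10^(-70.0/61.5) = 0.072743
So 0.072743·(Kᵢ + α·Naᵢ) = Kₒ + α·Naₒ → α = (0.072743·115.0 − 2.97) / (135.0 − 0.072743·12.4)
α = (8.365 − 2.97) / (135.0 − 0.902) = 5.395/134.1 = 0.04023

0.0402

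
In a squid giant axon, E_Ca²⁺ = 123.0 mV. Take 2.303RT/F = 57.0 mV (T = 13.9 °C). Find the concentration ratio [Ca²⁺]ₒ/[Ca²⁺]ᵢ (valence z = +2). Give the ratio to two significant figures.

21000

log₁₀([out]/[in]) = E·z/(57.0) = 123.0 × 2 / 57.0 = 4.3158
[out]/[in] = 10^(4.3158) = 2.069e+04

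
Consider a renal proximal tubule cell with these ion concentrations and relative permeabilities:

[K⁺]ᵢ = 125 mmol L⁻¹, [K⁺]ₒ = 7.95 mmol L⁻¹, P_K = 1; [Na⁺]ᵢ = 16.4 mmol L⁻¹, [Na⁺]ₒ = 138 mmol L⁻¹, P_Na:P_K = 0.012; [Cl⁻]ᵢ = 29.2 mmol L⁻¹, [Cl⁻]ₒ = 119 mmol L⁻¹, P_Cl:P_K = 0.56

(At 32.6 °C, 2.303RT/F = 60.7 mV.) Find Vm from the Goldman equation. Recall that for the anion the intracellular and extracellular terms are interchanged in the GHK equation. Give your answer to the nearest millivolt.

Vm = 60.7 · log₁₀[(Σ P·[cation]ₒ + Σ P·[anion]ᵢ) / (Σ P·[cation]ᵢ + Σ P·[anion]ₒ)]
Numerator = 1×7.95 + 0.012×138 + 0.56×29.2 = 25.96
Denominator = 1×125 + 0.012×16.4 + 0.56×119 = 191.8
Vm = 60.7 · log₁₀(0.13531) = 60.7 × (-0.8687) = -52.73 mV

-53 mV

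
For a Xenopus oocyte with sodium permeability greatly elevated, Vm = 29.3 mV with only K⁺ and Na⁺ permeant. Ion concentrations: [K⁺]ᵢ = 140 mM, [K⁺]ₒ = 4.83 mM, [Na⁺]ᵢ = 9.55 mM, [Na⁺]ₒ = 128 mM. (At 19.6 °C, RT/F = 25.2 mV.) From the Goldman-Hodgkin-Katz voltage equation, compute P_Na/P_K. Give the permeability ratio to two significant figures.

4.5

Let α = P_Na/P_K. GHK: Vm = 25.2·ln[(Kₒ + α·Naₒ)/(Kᵢ + α·Naᵢ)].
e^(Vm/25.2) = e^(29.3/25.2) = 3.1986
So 3.1986·(Kᵢ + α·Naᵢ) = Kₒ + α·Naₒ → α = (3.1986·140.0 − 4.83) / (128.0 − 3.1986·9.55)
α = (447.8 − 4.83) / (128.0 − 30.55) = 443/97.45 = 4.545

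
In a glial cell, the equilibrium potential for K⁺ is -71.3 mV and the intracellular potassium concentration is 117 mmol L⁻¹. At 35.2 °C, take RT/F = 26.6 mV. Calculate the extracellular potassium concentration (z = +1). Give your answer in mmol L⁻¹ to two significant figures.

8.0 mmol L⁻¹

Nernst: E = (26.6/1) · ln([out]/[in]), so ln([out]/[in]) = -71.3 × 1 / 26.6 = -2.6805.
[out]/[in] = e^(-2.6805) = 0.06853.
[out] = 0.06853 × 117 = 8.018 mmol L⁻¹.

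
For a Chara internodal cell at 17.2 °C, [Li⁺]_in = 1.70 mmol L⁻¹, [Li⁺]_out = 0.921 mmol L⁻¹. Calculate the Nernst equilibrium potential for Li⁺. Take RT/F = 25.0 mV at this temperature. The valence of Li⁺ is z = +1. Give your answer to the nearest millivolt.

E = (25.0/z) · ln([Li⁺]_out/[Li⁺]_in) with z = +1.
= (25.0/1) · ln(0.921/1.70) = 25.00 · ln(0.5418)
= 25.00 · (-0.6129) = -15.32 mV

-15 mV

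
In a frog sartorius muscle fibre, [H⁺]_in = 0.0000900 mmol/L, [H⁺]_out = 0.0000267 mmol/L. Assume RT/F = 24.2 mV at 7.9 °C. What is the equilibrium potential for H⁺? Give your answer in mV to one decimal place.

-29.4 mV

E = (24.2/z) · ln([H⁺]_out/[H⁺]_in) with z = +1.
= (24.2/1) · ln(0.0000267/0.0000900) = 24.20 · ln(0.2967)
= 24.20 · (-1.2151) = -29.41 mV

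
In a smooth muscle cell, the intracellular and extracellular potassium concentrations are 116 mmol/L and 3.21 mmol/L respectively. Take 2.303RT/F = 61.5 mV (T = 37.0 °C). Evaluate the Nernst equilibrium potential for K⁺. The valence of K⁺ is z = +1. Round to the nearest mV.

-96 mV

E = (61.5/z) · log₁₀([K⁺]_out/[K⁺]_in) with z = +1.
= (61.5/1) · log₁₀(3.21/116) = 61.50 · log₁₀(0.02767)
= 61.50 · (-1.5580) = -95.81 mV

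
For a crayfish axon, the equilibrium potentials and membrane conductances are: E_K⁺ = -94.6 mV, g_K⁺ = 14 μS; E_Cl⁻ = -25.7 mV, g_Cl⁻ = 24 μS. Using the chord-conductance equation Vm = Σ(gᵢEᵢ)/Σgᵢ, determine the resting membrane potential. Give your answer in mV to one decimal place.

Σ gᵢEᵢ = 14·(-94.6) + 24·(-25.7) = -1941.20
Σ gᵢ = 14 + 24 = 38
Vm = -1941.20 / 38 = -51.08 mV

-51.1 mV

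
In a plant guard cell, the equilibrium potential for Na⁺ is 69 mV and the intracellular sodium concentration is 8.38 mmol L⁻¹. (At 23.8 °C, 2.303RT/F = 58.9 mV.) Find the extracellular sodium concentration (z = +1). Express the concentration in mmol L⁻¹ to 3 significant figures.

124 mmol L⁻¹

Nernst: E = (58.9/1) · log₁₀([out]/[in]), so log₁₀([out]/[in]) = 69.0 × 1 / 58.9 = 1.1715.
[out]/[in] = 10^(1.1715) = 14.84.
[out] = 14.84 × 8.38 = 124.4 mmol L⁻¹.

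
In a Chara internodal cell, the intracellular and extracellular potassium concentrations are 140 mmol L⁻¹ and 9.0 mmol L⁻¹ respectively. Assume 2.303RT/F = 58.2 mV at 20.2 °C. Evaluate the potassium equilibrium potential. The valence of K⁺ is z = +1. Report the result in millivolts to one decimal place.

E = (58.2/z) · log₁₀([K⁺]_out/[K⁺]_in) with z = +1.
= (58.2/1) · log₁₀(9.0/140) = 58.20 · log₁₀(0.06429)
= 58.20 · (-1.1919) = -69.37 mV

-69.4 mV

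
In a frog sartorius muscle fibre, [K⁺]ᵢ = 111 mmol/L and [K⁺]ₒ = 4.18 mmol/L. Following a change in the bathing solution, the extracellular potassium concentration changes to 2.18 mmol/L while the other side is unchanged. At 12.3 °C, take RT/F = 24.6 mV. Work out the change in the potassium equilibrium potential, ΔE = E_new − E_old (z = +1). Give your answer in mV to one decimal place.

E_old = (24.6/1)·ln(4.18/111) = -80.67 mV
E_new = (24.6/1)·ln(2.18/111) = -96.68 mV
ΔE = -96.68 − (-80.67) = -16.01 mV

-16.0 mV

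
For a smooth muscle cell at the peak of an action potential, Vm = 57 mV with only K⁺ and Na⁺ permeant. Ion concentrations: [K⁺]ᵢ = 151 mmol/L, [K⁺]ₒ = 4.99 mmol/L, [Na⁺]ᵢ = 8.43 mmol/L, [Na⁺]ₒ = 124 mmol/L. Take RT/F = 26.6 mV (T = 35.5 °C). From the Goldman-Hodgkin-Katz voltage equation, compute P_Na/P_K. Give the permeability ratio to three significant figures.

24.6

Let α = P_Na/P_K. GHK: Vm = 26.6·ln[(Kₒ + α·Naₒ)/(Kᵢ + α·Naᵢ)].
e^(Vm/26.6) = e^(57.0/26.6) = 8.5238
So 8.5238·(Kᵢ + α·Naᵢ) = Kₒ + α·Naₒ → α = (8.5238·151.0 − 4.99) / (124.0 − 8.5238·8.43)
α = (1287 − 4.99) / (124.0 − 71.86) = 1282/52.14 = 24.59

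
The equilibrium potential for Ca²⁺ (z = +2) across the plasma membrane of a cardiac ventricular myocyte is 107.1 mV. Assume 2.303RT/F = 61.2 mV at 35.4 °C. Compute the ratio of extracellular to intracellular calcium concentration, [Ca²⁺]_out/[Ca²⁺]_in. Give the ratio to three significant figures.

3160

log₁₀([out]/[in]) = E·z/(61.2) = 107.1 × 2 / 61.2 = 3.5000
[out]/[in] = 10^(3.5000) = 3162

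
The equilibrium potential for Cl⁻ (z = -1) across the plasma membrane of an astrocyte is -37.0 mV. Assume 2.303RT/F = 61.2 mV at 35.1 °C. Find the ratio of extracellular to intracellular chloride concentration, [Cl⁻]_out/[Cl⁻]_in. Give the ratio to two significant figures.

log₁₀([out]/[in]) = E·z/(61.2) = -37.0 × -1 / 61.2 = 0.6046
[out]/[in] = 10^(0.6046) = 4.023

4.0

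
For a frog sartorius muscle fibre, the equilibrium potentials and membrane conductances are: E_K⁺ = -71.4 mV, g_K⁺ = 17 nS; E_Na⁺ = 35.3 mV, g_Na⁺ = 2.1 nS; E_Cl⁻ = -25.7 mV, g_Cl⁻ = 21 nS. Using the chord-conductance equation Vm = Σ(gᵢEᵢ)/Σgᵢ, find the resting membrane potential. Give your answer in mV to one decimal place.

-41.9 mV

Σ gᵢEᵢ = 17·(-71.4) + 2.1·(35.3) + 21·(-25.7) = -1679.37
Σ gᵢ = 17 + 2.1 + 21 = 40.1
Vm = -1679.37 / 40.1 = -41.88 mV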